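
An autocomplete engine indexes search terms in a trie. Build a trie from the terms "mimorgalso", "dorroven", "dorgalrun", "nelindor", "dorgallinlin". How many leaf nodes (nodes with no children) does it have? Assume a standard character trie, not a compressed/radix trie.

Leaves are exactly the stored words that no other stored word extends.
Those words: "dorgallinlin", "dorgalrun", "dorroven", "mimorgalso", "nelindor"
Leaf count: 5

5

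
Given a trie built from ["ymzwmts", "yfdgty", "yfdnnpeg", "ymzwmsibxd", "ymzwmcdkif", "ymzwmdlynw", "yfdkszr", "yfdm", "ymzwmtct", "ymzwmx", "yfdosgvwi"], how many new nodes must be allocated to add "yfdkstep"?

The longest prefix of "yfdkstep" already in the trie is "yfdks" (length 5).
So 8 − 5 = 3 new nodes.

3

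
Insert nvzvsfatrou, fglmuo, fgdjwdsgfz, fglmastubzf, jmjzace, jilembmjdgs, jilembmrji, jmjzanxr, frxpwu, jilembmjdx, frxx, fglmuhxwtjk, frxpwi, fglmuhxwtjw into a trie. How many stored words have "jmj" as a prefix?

Filter for entries beginning with "jmj":
Matches: "jmjzace", "jmjzanxr"
Count: 2

2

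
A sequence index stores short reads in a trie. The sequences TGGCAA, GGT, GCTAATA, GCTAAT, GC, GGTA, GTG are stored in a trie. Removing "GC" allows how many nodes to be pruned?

0

Walk "GC" from the leaf back toward the root, removing each node that no remaining word uses.
Every node on "GC" is still needed (e.g. by "GCTAATA"), so nothing is freed.
Nodes removed: 0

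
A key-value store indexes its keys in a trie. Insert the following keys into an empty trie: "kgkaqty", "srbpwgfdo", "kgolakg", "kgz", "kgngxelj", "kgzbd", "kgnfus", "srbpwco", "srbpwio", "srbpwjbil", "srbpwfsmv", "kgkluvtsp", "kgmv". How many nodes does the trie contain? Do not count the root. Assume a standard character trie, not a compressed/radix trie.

53

Count nodes per top-level branch (shared prefixes stored once):
  'k'-branch (kgkaqty, kgkluvtsp, kgmv, kgnfus, kgngxelj, kgolakg, kgz, kgzbd): 32 nodes
  's'-branch (srbpwco, srbpwfsmv, srbpwgfdo, srbpwio, srbpwjbil): 21 nodes
Sum: 53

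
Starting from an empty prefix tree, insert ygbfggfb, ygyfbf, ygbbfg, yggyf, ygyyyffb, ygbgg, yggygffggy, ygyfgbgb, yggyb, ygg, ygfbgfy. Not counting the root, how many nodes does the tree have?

Insert word by word; a character creates a node only if that edge doesn't already exist:
  "ygbfggfb" → 8 new (y, g, b, f, g, g, f, b)
  "ygyfbf" → prefix "yg" already present; 4 new (y, f, b, f)
  "ygbbfg" → prefix "ygb" already present; 3 new (b, f, g)
  "yggyf" → prefix "yg" already present; 3 new (g, y, f)
  "ygyyyffb" → prefix "ygy" already present; 5 new (y, y, f, f, b)
  "ygbgg" → prefix "ygb" already present; 2 new (g, g)
  "yggygffggy" → prefix "yggy" already present; 6 new (g, f, f, g, g, y)
  "ygyfgbgb" → prefix "ygyf" already present; 4 new (g, b, g, b)
  "yggyb" → prefix "yggy" already present; 1 new (b)
  "ygg" → prefix "ygg" already present; 0 new (none)
  "ygfbgfy" → prefix "yg" already present; 5 new (f, b, g, f, y)
Total nodes = 8 + 4 + 3 + 3 + 5 + 2 + 6 + 4 + 1 + 0 + 5 = 41

41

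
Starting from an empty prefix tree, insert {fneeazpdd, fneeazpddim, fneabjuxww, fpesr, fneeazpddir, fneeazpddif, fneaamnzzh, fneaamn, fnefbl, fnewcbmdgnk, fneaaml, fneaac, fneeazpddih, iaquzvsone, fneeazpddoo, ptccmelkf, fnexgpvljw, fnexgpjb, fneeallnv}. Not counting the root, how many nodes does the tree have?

78

Insert word by word; a character creates a node only if that edge doesn't already exist:
  "fneeazpdd" → 9 new (f, n, e, e, a, z, p, d, d)
  "fneeazpddim" → prefix "fneeazpdd" already present; 2 new (i, m)
  "fneabjuxww" → prefix "fne" already present; 7 new (a, b, j, u, x, w, w)
  "fpesr" → prefix "f" already present; 4 new (p, e, s, r)
  "fneeazpddir" → prefix "fneeazpddi" already present; 1 new (r)
  "fneeazpddif" → prefix "fneeazpddi" already present; 1 new (f)
  "fneaamnzzh" → prefix "fnea" already present; 6 new (a, m, n, z, z, h)
  "fneaamn" → prefix "fneaamn" already present; 0 new (none)
  "fnefbl" → prefix "fne" already present; 3 new (f, b, l)
  "fnewcbmdgnk" → prefix "fne" already present; 8 new (w, c, b, m, d, g, n, k)
  "fneaaml" → prefix "fneaam" already present; 1 new (l)
  "fneaac" → prefix "fneaa" already present; 1 new (c)
  "fneeazpddih" → prefix "fneeazpddi" already present; 1 new (h)
  "iaquzvsone" → 10 new (i, a, q, u, z, v, s, o, n, e)
  "fneeazpddoo" → prefix "fneeazpdd" already present; 2 new (o, o)
  "ptccmelkf" → 9 new (p, t, c, c, m, e, l, k, f)
  "fnexgpvljw" → prefix "fne" already present; 7 new (x, g, p, v, l, j, w)
  "fnexgpjb" → prefix "fnexgp" already present; 2 new (j, b)
  "fneeallnv" → prefix "fneea" already present; 4 new (l, l, n, v)
Total nodes = 9 + 2 + 7 + 4 + 1 + 1 + 6 + 0 + 3 + 8 + 1 + 1 + 1 + 10 + 2 + 9 + 7 + 2 + 4 = 78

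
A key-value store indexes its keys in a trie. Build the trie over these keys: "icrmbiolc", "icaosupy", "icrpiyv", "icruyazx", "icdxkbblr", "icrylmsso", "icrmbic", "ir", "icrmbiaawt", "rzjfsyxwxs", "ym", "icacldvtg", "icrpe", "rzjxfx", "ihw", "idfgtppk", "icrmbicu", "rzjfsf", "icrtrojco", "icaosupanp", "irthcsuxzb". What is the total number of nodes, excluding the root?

For each word, the new-node count is its length minus the longest prefix already in the trie:
  "icrmbiolc" → 9 new (i, c, r, m, b, i, o, l, c)
  "icaosupy" → prefix "ic" already present; 6 new (a, o, s, u, p, y)
  "icrpiyv" → prefix "icr" already present; 4 new (p, i, y, v)
  "icruyazx" → prefix "icr" already present; 5 new (u, y, a, z, x)
  "icdxkbblr" → prefix "ic" already present; 7 new (d, x, k, b, b, l, r)
  "icrylmsso" → prefix "icr" already present; 6 new (y, l, m, s, s, o)
  "icrmbic" → prefix "icrmbi" already present; 1 new (c)
  "ir" → prefix "i" already present; 1 new (r)
  "icrmbiaawt" → prefix "icrmbi" already present; 4 new (a, a, w, t)
  "rzjfsyxwxs" → 10 new (r, z, j, f, s, y, x, w, x, s)
  "ym" → 2 new (y, m)
  "icacldvtg" → prefix "ica" already present; 6 new (c, l, d, v, t, g)
  "icrpe" → prefix "icrp" already present; 1 new (e)
  "rzjxfx" → prefix "rzj" already present; 3 new (x, f, x)
  "ihw" → prefix "i" already present; 2 new (h, w)
  "idfgtppk" → prefix "i" already present; 7 new (d, f, g, t, p, p, k)
  "icrmbicu" → prefix "icrmbic" already present; 1 new (u)
  "rzjfsf" → prefix "rzjfs" already present; 1 new (f)
  "icrtrojco" → prefix "icr" already present; 6 new (t, r, o, j, c, o)
  "icaosupanp" → prefix "icaosup" already present; 3 new (a, n, p)
  "irthcsuxzb" → prefix "ir" already present; 8 new (t, h, c, s, u, x, z, b)
Total nodes = 9 + 6 + 4 + 5 + 7 + 6 + 1 + 1 + 4 + 10 + 2 + 6 + 1 + 3 + 2 + 7 + 1 + 1 + 6 + 3 + 8 = 93

93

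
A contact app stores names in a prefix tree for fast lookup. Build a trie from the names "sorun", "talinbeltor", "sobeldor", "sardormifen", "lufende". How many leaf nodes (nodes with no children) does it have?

5

Leaves are exactly the stored words that no other stored word extends.
Those words: "lufende", "sardormifen", "sobeldor", "sorun", "talinbeltor"
Leaf count: 5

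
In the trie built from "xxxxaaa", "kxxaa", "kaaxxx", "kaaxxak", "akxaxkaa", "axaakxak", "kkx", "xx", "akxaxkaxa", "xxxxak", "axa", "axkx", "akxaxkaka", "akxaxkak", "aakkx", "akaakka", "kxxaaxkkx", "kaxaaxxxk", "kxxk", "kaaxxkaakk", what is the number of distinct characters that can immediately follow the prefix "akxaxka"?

3

Follow the path "akxaxka" to its node, then look at its outgoing edges.
Characters that immediately follow "akxaxka" among the stored strings: {a, k, x}.
That node has 3 child edges.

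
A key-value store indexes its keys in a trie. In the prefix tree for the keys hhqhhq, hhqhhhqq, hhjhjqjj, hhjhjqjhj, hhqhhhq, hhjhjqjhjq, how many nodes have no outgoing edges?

4

A leaf is a node with no children — equivalently, the end of a word that is not a proper prefix of any other stored word.
Those words: "hhjhjqjhjq", "hhjhjqjj", "hhqhhhqq", "hhqhhq"
Leaf count: 4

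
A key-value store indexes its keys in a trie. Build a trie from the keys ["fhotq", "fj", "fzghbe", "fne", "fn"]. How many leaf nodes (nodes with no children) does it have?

4

Leaves are exactly the stored words that no other stored word extends.
Those words: "fhotq", "fj", "fne", "fzghbe"
Leaf count: 4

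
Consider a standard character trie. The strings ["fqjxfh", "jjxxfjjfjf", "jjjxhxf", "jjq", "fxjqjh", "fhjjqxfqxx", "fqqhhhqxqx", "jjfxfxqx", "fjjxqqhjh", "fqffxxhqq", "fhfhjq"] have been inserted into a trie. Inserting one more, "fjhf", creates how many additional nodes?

2

The longest prefix of "fjhf" already in the trie is "fj" (length 2).
So 4 − 2 = 2 new nodes.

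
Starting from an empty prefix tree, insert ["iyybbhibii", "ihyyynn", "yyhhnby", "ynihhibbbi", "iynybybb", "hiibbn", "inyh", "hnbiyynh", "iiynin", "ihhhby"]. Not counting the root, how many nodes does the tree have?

63

Trace insertions, counting only characters that open a new branch:
  "iyybbhibii" → 10 new (i, y, y, b, b, h, i, b, i, i)
  "ihyyynn" → prefix "i" already present; 6 new (h, y, y, y, n, n)
  "yyhhnby" → 7 new (y, y, h, h, n, b, y)
  "ynihhibbbi" → prefix "y" already present; 9 new (n, i, h, h, i, b, b, b, i)
  "iynybybb" → prefix "iy" already present; 6 new (n, y, b, y, b, b)
  "hiibbn" → 6 new (h, i, i, b, b, n)
  "inyh" → prefix "i" already present; 3 new (n, y, h)
  "hnbiyynh" → prefix "h" already present; 7 new (n, b, i, y, y, n, h)
  "iiynin" → prefix "i" already present; 5 new (i, y, n, i, n)
  "ihhhby" → prefix "ih" already present; 4 new (h, h, b, y)
Total nodes = 10 + 6 + 7 + 9 + 6 + 6 + 3 + 7 + 5 + 4 = 63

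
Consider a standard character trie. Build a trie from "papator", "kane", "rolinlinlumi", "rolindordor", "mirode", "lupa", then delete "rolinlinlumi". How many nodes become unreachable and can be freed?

Walk "rolinlinlumi" from the leaf back toward the root, removing each node that no remaining word uses.
The suffix "linlumi" (7 nodes) is used only by "rolinlinlumi"; the node for "rolin" still has the child "d", so pruning stops there.
Nodes removed: 7

7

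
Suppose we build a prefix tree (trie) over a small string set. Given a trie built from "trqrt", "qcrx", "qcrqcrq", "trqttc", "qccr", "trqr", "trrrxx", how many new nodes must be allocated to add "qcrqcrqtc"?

2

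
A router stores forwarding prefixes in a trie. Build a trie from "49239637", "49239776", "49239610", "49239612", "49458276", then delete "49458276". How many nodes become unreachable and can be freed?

6

A node on "49458276"'s path can go only if nothing else ends at it or branches off below it.
The suffix "458276" (6 nodes) is used only by "49458276"; the node for "49" still has the child "2", so pruning stops there.
Nodes removed: 6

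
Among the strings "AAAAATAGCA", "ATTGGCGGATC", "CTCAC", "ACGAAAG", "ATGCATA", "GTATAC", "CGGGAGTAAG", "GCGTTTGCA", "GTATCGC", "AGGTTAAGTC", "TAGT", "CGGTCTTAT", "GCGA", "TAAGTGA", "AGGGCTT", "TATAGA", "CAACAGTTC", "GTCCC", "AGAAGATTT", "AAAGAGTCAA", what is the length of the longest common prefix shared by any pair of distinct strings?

4

Look for the deepest trie node that still has at least two words in its subtree.
"GTATAC" and "GTATCGC" agree on "GTAT" (4 characters) before diverging; nothing deeper is shared.
Longest shared-prefix length: 4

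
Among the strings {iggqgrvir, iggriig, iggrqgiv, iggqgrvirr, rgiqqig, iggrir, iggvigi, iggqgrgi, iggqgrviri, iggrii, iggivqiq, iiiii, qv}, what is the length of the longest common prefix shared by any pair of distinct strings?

9

Look for the deepest trie node that still has at least two words in its subtree.
e.g. "iggqgrvir" and "iggqgrviri" share the prefix "iggqgrvir" of length 9; no pair shares a longer one.
Longest shared-prefix length: 9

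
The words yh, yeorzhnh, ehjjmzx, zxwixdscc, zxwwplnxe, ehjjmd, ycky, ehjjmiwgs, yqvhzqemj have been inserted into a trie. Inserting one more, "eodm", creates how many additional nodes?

The longest prefix of "eodm" already in the trie is "e" (length 1).
So 4 − 1 = 3 new nodes.

3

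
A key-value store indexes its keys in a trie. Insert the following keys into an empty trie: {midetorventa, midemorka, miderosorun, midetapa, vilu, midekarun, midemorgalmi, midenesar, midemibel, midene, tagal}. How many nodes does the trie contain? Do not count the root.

55

Insert word by word; a character creates a node only if that edge doesn't already exist:
  "midetorventa" → 12 new (m, i, d, e, t, o, r, v, e, n, t, a)
  "midemorka" → prefix "mide" already present; 5 new (m, o, r, k, a)
  "miderosorun" → prefix "mide" already present; 7 new (r, o, s, o, r, u, n)
  "midetapa" → prefix "midet" already present; 3 new (a, p, a)
  "vilu" → 4 new (v, i, l, u)
  "midekarun" → prefix "mide" already present; 5 new (k, a, r, u, n)
  "midemorgalmi" → prefix "midemor" already present; 5 new (g, a, l, m, i)
  "midenesar" → prefix "mide" already present; 5 new (n, e, s, a, r)
  "midemibel" → prefix "midem" already present; 4 new (i, b, e, l)
  "midene" → prefix "midene" already present; 0 new (none)
  "tagal" → 5 new (t, a, g, a, l)
Total nodes = 12 + 5 + 7 + 3 + 4 + 5 + 5 + 5 + 4 + 0 + 5 = 55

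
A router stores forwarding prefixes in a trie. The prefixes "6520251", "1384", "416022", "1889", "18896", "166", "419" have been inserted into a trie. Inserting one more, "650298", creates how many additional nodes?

4

The longest prefix of "650298" already in the trie is "65" (length 2).
So 6 − 2 = 4 new nodes.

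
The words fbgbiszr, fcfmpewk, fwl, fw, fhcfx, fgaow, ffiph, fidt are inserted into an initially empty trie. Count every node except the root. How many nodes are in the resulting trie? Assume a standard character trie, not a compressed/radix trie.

32

Trace insertions, counting only characters that open a new branch:
  "fbgbiszr" → 8 new (f, b, g, b, i, s, z, r)
  "fcfmpewk" → prefix "f" already present; 7 new (c, f, m, p, e, w, k)
  "fwl" → prefix "f" already present; 2 new (w, l)
  "fw" → prefix "fw" already present; 0 new (none)
  "fhcfx" → prefix "f" already present; 4 new (h, c, f, x)
  "fgaow" → prefix "f" already present; 4 new (g, a, o, w)
  "ffiph" → prefix "f" already present; 4 new (f, i, p, h)
  "fidt" → prefix "f" already present; 3 new (i, d, t)
Total nodes = 8 + 7 + 2 + 0 + 4 + 4 + 4 + 3 = 32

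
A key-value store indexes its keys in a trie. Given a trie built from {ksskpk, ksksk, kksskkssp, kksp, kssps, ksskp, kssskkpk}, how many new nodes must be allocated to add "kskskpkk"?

3

"ksksk" is already a path in the trie; the remaining "pkk" must be added.
Each of the 3 remaining characters creates one node.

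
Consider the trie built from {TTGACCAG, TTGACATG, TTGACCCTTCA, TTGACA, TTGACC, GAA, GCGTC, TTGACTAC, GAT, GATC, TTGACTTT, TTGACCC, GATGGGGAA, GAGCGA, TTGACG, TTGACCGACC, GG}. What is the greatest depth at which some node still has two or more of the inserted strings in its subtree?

Equivalently: take the maximum, over all pairs, of their longest common prefix length.
e.g. "TTGACCC" and "TTGACCCTTCA" share the prefix "TTGACCC" of length 7; no pair shares a longer one.
Longest shared-prefix length: 7

7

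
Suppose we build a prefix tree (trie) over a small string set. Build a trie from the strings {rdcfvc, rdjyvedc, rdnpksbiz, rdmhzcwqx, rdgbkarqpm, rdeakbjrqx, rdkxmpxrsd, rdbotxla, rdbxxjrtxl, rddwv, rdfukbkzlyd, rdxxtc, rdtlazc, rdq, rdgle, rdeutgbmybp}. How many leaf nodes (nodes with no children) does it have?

16

Leaves are exactly the stored words that no other stored word extends.
Those words: "rdbotxla", "rdbxxjrtxl", "rdcfvc", "rddwv", "rdeakbjrqx", "rdeutgbmybp", "rdfukbkzlyd", "rdgbkarqpm", "rdgle", "rdjyvedc", "rdkxmpxrsd", "rdmhzcwqx", "rdnpksbiz", "rdq", "rdtlazc", "rdxxtc"
Leaf count: 16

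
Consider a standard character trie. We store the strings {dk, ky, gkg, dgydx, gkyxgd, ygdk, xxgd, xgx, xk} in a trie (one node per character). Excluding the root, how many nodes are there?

26

For each word, the new-node count is its length minus the longest prefix already in the trie:
  "dk" → 2 new (d, k)
  "ky" → 2 new (k, y)
  "gkg" → 3 new (g, k, g)
  "dgydx" → prefix "d" already present; 4 new (g, y, d, x)
  "gkyxgd" → prefix "gk" already present; 4 new (y, x, g, d)
  "ygdk" → 4 new (y, g, d, k)
  "xxgd" → 4 new (x, x, g, d)
  "xgx" → prefix "x" already present; 2 new (g, x)
  "xk" → prefix "x" already present; 1 new (k)
Total nodes = 2 + 2 + 3 + 4 + 4 + 4 + 4 + 2 + 1 = 26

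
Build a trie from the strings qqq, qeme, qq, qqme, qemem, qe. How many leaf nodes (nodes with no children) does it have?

Leaves are exactly the stored words that no other stored word extends.
Those words: "qemem", "qqme", "qqq"
Leaf count: 3

3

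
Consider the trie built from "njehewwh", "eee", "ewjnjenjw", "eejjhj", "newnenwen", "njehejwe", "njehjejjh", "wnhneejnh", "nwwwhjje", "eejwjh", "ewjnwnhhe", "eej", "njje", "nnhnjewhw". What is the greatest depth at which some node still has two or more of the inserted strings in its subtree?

Look for the deepest trie node that still has at least two words in its subtree.
e.g. "njehejwe" and "njehewwh" share the prefix "njehe" of length 5; no pair shares a longer one.
Longest shared-prefix length: 5

5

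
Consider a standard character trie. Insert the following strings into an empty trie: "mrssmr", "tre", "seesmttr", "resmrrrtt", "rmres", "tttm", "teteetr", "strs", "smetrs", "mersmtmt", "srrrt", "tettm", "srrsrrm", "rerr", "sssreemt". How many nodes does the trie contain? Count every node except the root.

73

Trace insertions, counting only characters that open a new branch:
  "mrssmr" → 6 new (m, r, s, s, m, r)
  "tre" → 3 new (t, r, e)
  "seesmttr" → 8 new (s, e, e, s, m, t, t, r)
  "resmrrrtt" → 9 new (r, e, s, m, r, r, r, t, t)
  "rmres" → prefix "r" already present; 4 new (m, r, e, s)
  "tttm" → prefix "t" already present; 3 new (t, t, m)
  "teteetr" → prefix "t" already present; 6 new (e, t, e, e, t, r)
  "strs" → prefix "s" already present; 3 new (t, r, s)
  "smetrs" → prefix "s" already present; 5 new (m, e, t, r, s)
  "mersmtmt" → prefix "m" already present; 7 new (e, r, s, m, t, m, t)
  "srrrt" → prefix "s" already present; 4 new (r, r, r, t)
  "tettm" → prefix "tet" already present; 2 new (t, m)
  "srrsrrm" → prefix "srr" already present; 4 new (s, r, r, m)
  "rerr" → prefix "re" already present; 2 new (r, r)
  "sssreemt" → prefix "s" already present; 7 new (s, s, r, e, e, m, t)
Total nodes = 6 + 3 + 8 + 9 + 4 + 3 + 6 + 3 + 5 + 7 + 4 + 2 + 4 + 2 + 7 = 73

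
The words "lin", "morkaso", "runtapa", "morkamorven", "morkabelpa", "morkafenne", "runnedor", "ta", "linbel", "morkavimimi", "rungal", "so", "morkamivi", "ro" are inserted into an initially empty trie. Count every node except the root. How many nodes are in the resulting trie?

Insert word by word; a character creates a node only if that edge doesn't already exist:
  "lin" → 3 new (l, i, n)
  "morkaso" → 7 new (m, o, r, k, a, s, o)
  "runtapa" → 7 new (r, u, n, t, a, p, a)
  "morkamorven" → prefix "morka" already present; 6 new (m, o, r, v, e, n)
  "morkabelpa" → prefix "morka" already present; 5 new (b, e, l, p, a)
  "morkafenne" → prefix "morka" already present; 5 new (f, e, n, n, e)
  "runnedor" → prefix "run" already present; 5 new (n, e, d, o, r)
  "ta" → 2 new (t, a)
  "linbel" → prefix "lin" already present; 3 new (b, e, l)
  "morkavimimi" → prefix "morka" already present; 6 new (v, i, m, i, m, i)
  "rungal" → prefix "run" already present; 3 new (g, a, l)
  "so" → 2 new (s, o)
  "morkamivi" → prefix "morkam" already present; 3 new (i, v, i)
  "ro" → prefix "r" already present; 1 new (o)
Total nodes = 3 + 7 + 7 + 6 + 5 + 5 + 5 + 2 + 3 + 6 + 3 + 2 + 3 + 1 = 58

58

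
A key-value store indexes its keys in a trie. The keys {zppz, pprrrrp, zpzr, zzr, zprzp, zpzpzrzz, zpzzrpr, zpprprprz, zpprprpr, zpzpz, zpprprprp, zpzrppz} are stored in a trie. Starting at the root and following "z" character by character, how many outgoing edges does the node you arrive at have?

The children of the "z" node are the distinct next characters among strings starting with "z".
Characters that immediately follow "z" among the stored strings: {p, z}.
That node has 2 child edges.

2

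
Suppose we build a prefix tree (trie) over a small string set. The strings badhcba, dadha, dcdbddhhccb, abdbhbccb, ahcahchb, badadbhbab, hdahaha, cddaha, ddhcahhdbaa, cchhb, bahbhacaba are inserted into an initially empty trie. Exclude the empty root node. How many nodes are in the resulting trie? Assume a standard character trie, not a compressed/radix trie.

80

For each word, the new-node count is its length minus the longest prefix already in the trie:
  "badhcba" → 7 new (b, a, d, h, c, b, a)
  "dadha" → 5 new (d, a, d, h, a)
  "dcdbddhhccb" → prefix "d" already present; 10 new (c, d, b, d, d, h, h, c, c, b)
  "abdbhbccb" → 9 new (a, b, d, b, h, b, c, c, b)
  "ahcahchb" → prefix "a" already present; 7 new (h, c, a, h, c, h, b)
  "badadbhbab" → prefix "bad" already present; 7 new (a, d, b, h, b, a, b)
  "hdahaha" → 7 new (h, d, a, h, a, h, a)
  "cddaha" → 6 new (c, d, d, a, h, a)
  "ddhcahhdbaa" → prefix "d" already present; 10 new (d, h, c, a, h, h, d, b, a, a)
  "cchhb" → prefix "c" already present; 4 new (c, h, h, b)
  "bahbhacaba" → prefix "ba" already present; 8 new (h, b, h, a, c, a, b, a)
Total nodes = 7 + 5 + 10 + 9 + 7 + 7 + 7 + 6 + 10 + 4 + 8 = 80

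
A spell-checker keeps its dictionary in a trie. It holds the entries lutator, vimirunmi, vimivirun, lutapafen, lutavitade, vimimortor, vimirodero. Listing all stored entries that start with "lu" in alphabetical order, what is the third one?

lutavitade

Words with prefix "lu", in lexicographic order: "lutapafen", "lutator", "lutavitade"
Position 3: lutavitade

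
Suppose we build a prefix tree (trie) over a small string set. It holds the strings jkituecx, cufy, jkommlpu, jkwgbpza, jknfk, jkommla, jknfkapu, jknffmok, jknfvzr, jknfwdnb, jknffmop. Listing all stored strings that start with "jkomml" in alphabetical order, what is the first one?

Filter for "jkomml…" and sort: "jkommla", "jkommlpu"
The 1st is jkommla.

jkommla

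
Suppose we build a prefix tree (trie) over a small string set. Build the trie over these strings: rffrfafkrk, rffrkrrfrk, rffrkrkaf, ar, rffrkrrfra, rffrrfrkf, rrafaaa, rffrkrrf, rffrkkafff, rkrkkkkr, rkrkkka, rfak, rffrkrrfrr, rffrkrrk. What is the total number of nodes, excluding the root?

Count nodes per top-level branch (shared prefixes stored once):
  'a'-branch (ar): 2 nodes
  'r'-branch (rfak, rffrfafkrk, rffrkkafff, rffrkrkaf, rffrkrrf, rffrkrrfra, rffrkrrfrk, rffrkrrfrr, rffrkrrk, rffrrfrkf, rkrkkka, rkrkkkkr, rrafaaa): 48 nodes
Sum: 50

50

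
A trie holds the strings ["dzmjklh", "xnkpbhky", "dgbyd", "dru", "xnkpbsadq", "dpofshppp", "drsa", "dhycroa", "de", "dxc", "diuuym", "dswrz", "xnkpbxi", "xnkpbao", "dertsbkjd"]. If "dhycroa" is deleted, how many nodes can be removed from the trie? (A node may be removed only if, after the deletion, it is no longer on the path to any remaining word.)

After clearing the end-marker at "dhycroa", prune upward until reaching a node still needed by another word.
The suffix "hycroa" (6 nodes) is used only by "dhycroa"; the node for "d" still has the child "z", so pruning stops there.
Nodes removed: 6

6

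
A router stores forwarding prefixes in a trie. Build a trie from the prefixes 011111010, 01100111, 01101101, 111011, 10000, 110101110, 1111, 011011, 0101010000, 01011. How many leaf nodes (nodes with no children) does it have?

9

A leaf is a node with no children — equivalently, the end of a word that is not a proper prefix of any other stored word.
Those words: "0101010000", "01011", "01100111", "01101101", "011111010", "10000", "110101110", "111011", "1111"
Leaf count: 9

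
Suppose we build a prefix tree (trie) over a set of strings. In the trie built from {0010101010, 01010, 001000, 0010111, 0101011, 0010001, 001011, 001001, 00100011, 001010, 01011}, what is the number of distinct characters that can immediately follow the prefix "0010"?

Follow the path "0010" to its node, then look at its outgoing edges.
Distinct next characters after "0010": 0, 1.
That node has 2 child edges.

2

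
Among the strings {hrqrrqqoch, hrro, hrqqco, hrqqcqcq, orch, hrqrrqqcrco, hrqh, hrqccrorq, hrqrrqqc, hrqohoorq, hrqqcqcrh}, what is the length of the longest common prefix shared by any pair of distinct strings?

Equivalently: take the maximum, over all pairs, of their longest common prefix length.
"hrqrrqqc" and "hrqrrqqcrco" agree on "hrqrrqqc" (8 characters) before diverging; nothing deeper is shared.
Longest shared-prefix length: 8

8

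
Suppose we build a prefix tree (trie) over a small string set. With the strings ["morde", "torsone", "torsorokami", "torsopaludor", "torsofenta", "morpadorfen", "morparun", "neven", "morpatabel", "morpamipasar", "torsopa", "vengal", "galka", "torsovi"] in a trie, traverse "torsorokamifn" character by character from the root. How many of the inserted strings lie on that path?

1

Walk "torsorokamifn" from the root; an end-of-word marker is hit whenever a stored word is a prefix of "torsorokamifn".
Prefixes of the query that are stored words: "torsorokami"
Count: 1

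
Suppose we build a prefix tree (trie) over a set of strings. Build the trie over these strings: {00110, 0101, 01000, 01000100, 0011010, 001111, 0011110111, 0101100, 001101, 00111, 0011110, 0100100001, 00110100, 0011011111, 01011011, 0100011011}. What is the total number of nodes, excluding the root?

For each word, the new-node count is its length minus the longest prefix already in the trie:
  "00110" → 5 new (0, 0, 1, 1, 0)
  "0101" → prefix "0" already present; 3 new (1, 0, 1)
  "01000" → prefix "010" already present; 2 new (0, 0)
  "01000100" → prefix "01000" already present; 3 new (1, 0, 0)
  "0011010" → prefix "00110" already present; 2 new (1, 0)
  "001111" → prefix "0011" already present; 2 new (1, 1)
  "0011110111" → prefix "001111" already present; 4 new (0, 1, 1, 1)
  "0101100" → prefix "0101" already present; 3 new (1, 0, 0)
  "001101" → prefix "001101" already present; 0 new (none)
  "00111" → prefix "00111" already present; 0 new (none)
  "0011110" → prefix "0011110" already present; 0 new (none)
  "0100100001" → prefix "0100" already present; 6 new (1, 0, 0, 0, 0, 1)
  "00110100" → prefix "0011010" already present; 1 new (0)
  "0011011111" → prefix "001101" already present; 4 new (1, 1, 1, 1)
  "01011011" → prefix "010110" already present; 2 new (1, 1)
  "0100011011" → prefix "010001" already present; 4 new (1, 0, 1, 1)
Total nodes = 5 + 3 + 2 + 3 + 2 + 2 + 4 + 3 + 0 + 0 + 0 + 6 + 1 + 4 + 2 + 4 = 41

41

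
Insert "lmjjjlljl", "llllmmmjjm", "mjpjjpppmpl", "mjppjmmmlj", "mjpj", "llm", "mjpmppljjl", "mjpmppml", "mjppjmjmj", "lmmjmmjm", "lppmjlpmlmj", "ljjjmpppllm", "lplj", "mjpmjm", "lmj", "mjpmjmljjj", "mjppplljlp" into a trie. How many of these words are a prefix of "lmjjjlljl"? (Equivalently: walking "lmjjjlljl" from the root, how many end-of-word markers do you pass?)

2

Check each prefix of "lmjjjlljl" against the stored set — each match is an end-marker on the path.
Prefixes of the query that are stored words: "lmj", "lmjjjlljl"
Count: 2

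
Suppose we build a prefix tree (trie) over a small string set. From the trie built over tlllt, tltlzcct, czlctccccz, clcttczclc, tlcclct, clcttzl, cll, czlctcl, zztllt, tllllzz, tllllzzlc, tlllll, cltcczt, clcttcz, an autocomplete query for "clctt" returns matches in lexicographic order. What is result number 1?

Filter for "clctt…" and sort: "clcttcz", "clcttczclc", "clcttzl"
Position 1: clcttcz

clcttcz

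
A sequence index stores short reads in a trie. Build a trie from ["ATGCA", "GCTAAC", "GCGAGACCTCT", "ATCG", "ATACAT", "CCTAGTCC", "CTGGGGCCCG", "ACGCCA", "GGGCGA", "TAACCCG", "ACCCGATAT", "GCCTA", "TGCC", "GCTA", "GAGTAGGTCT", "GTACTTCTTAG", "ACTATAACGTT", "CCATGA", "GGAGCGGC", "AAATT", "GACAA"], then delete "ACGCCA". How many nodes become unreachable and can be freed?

4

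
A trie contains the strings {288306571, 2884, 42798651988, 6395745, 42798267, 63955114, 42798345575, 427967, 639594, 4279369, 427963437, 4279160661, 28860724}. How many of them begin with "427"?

7

Walk to "427"; the words in its subtree are exactly those with that prefix.
Words under "427": 4279160661, 4279369, 427963437, 427967, 42798267, 42798345575, 42798651988
Count: 7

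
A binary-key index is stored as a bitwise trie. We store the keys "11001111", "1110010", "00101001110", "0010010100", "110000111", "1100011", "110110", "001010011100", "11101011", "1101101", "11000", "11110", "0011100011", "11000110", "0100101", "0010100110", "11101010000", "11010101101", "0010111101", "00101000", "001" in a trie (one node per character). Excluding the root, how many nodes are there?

80

Insert word by word; a character creates a node only if that edge doesn't already exist:
  "11001111" → 8 new (1, 1, 0, 0, 1, 1, 1, 1)
  "1110010" → prefix "11" already present; 5 new (1, 0, 0, 1, 0)
  "00101001110" → 11 new (0, 0, 1, 0, 1, 0, 0, 1, 1, 1, 0)
  "0010010100" → prefix "0010" already present; 6 new (0, 1, 0, 1, 0, 0)
  "110000111" → prefix "1100" already present; 5 new (0, 0, 1, 1, 1)
  "1100011" → prefix "11000" already present; 2 new (1, 1)
  "110110" → prefix "110" already present; 3 new (1, 1, 0)
  "001010011100" → prefix "00101001110" already present; 1 new (0)
  "11101011" → prefix "1110" already present; 4 new (1, 0, 1, 1)
  "1101101" → prefix "110110" already present; 1 new (1)
  "11000" → prefix "11000" already present; 0 new (none)
  "11110" → prefix "111" already present; 2 new (1, 0)
  "0011100011" → prefix "001" already present; 7 new (1, 1, 0, 0, 0, 1, 1)
  "11000110" → prefix "1100011" already present; 1 new (0)
  "0100101" → prefix "0" already present; 6 new (1, 0, 0, 1, 0, 1)
  "0010100110" → prefix "001010011" already present; 1 new (0)
  "11101010000" → prefix "1110101" already present; 4 new (0, 0, 0, 0)
  "11010101101" → prefix "1101" already present; 7 new (0, 1, 0, 1, 1, 0, 1)
  "0010111101" → prefix "00101" already present; 5 new (1, 1, 1, 0, 1)
  "00101000" → prefix "0010100" already present; 1 new (0)
  "001" → prefix "001" already present; 0 new (none)
Total nodes = 8 + 5 + 11 + 6 + 5 + 2 + 3 + 1 + 4 + 1 + 0 + 2 + 7 + 1 + 6 + 1 + 4 + 7 + 5 + 1 + 0 = 80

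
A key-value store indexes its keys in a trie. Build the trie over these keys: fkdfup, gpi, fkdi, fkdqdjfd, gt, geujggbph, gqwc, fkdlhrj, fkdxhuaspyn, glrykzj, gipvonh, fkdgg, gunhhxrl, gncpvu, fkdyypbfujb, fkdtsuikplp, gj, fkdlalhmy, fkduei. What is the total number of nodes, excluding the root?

Insert word by word; a character creates a node only if that edge doesn't already exist:
  "fkdfup" → 6 new (f, k, d, f, u, p)
  "gpi" → 3 new (g, p, i)
  "fkdi" → prefix "fkd" already present; 1 new (i)
  "fkdqdjfd" → prefix "fkd" already present; 5 new (q, d, j, f, d)
  "gt" → prefix "g" already present; 1 new (t)
  "geujggbph" → prefix "g" already present; 8 new (e, u, j, g, g, b, p, h)
  "gqwc" → prefix "g" already present; 3 new (q, w, c)
  "fkdlhrj" → prefix "fkd" already present; 4 new (l, h, r, j)
  "fkdxhuaspyn" → prefix "fkd" already present; 8 new (x, h, u, a, s, p, y, n)
  "glrykzj" → prefix "g" already present; 6 new (l, r, y, k, z, j)
  "gipvonh" → prefix "g" already present; 6 new (i, p, v, o, n, h)
  "fkdgg" → prefix "fkd" already present; 2 new (g, g)
  "gunhhxrl" → prefix "g" already present; 7 new (u, n, h, h, x, r, l)
  "gncpvu" → prefix "g" already present; 5 new (n, c, p, v, u)
  "fkdyypbfujb" → prefix "fkd" already present; 8 new (y, y, p, b, f, u, j, b)
  "fkdtsuikplp" → prefix "fkd" already present; 8 new (t, s, u, i, k, p, l, p)
  "gj" → prefix "g" already present; 1 new (j)
  "fkdlalhmy" → prefix "fkdl" already present; 5 new (a, l, h, m, y)
  "fkduei" → prefix "fkd" already present; 3 new (u, e, i)
Total nodes = 6 + 3 + 1 + 5 + 1 + 8 + 3 + 4 + 8 + 6 + 6 + 2 + 7 + 5 + 8 + 8 + 1 + 5 + 3 = 90

90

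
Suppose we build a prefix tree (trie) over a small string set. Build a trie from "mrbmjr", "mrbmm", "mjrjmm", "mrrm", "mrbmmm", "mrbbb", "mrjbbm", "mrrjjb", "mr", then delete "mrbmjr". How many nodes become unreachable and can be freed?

2

Walk "mrbmjr" from the leaf back toward the root, removing each node that no remaining word uses.
The suffix "jr" (2 nodes) is used only by "mrbmjr"; the node for "mrbm" still has the child "m", so pruning stops there.
Nodes removed: 2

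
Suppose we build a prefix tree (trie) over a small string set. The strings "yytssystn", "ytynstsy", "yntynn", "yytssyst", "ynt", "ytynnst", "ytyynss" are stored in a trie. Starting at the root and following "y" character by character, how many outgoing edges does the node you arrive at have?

3

The children of the "y" node are the distinct next characters among strings starting with "y".
Distinct next characters after "y": n, t, y.
That node has 3 child edges.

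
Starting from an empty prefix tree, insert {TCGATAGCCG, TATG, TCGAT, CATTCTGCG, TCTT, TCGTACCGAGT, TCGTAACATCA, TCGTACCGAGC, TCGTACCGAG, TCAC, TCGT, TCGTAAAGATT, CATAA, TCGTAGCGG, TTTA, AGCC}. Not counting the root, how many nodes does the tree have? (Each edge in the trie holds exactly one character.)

59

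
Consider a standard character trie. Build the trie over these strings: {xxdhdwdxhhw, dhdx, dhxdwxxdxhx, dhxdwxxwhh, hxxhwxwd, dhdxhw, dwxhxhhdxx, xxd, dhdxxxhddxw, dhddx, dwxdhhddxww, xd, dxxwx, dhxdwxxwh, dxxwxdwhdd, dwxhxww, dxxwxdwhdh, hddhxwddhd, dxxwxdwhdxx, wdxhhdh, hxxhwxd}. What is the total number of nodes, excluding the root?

Insert word by word; a character creates a node only if that edge doesn't already exist:
  "xxdhdwdxhhw" → 11 new (x, x, d, h, d, w, d, x, h, h, w)
  "dhdx" → 4 new (d, h, d, x)
  "dhxdwxxdxhx" → prefix "dh" already present; 9 new (x, d, w, x, x, d, x, h, x)
  "dhxdwxxwhh" → prefix "dhxdwxx" already present; 3 new (w, h, h)
  "hxxhwxwd" → 8 new (h, x, x, h, w, x, w, d)
  "dhdxhw" → prefix "dhdx" already present; 2 new (h, w)
  "dwxhxhhdxx" → prefix "d" already present; 9 new (w, x, h, x, h, h, d, x, x)
  "xxd" → prefix "xxd" already present; 0 new (none)
  "dhdxxxhddxw" → prefix "dhdx" already present; 7 new (x, x, h, d, d, x, w)
  "dhddx" → prefix "dhd" already present; 2 new (d, x)
  "dwxdhhddxww" → prefix "dwx" already present; 8 new (d, h, h, d, d, x, w, w)
  "xd" → prefix "x" already present; 1 new (d)
  "dxxwx" → prefix "d" already present; 4 new (x, x, w, x)
  "dhxdwxxwh" → prefix "dhxdwxxwh" already present; 0 new (none)
  "dxxwxdwhdd" → prefix "dxxwx" already present; 5 new (d, w, h, d, d)
  "dwxhxww" → prefix "dwxhx" already present; 2 new (w, w)
  "dxxwxdwhdh" → prefix "dxxwxdwhd" already present; 1 new (h)
  "hddhxwddhd" → prefix "h" already present; 9 new (d, d, h, x, w, d, d, h, d)
  "dxxwxdwhdxx" → prefix "dxxwxdwhd" already present; 2 new (x, x)
  "wdxhhdh" → 7 new (w, d, x, h, h, d, h)
  "hxxhwxd" → prefix "hxxhwx" already present; 1 new (d)
Total nodes = 11 + 4 + 9 + 3 + 8 + 2 + 9 + 0 + 7 + 2 + 8 + 1 + 4 + 0 + 5 + 2 + 1 + 9 + 2 + 7 + 1 = 95

95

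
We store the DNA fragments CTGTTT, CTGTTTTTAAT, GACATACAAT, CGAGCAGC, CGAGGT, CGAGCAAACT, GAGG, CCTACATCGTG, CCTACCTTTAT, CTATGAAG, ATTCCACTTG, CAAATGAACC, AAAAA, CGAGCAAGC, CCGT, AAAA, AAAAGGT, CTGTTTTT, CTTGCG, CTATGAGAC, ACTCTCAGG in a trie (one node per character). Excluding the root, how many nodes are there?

103

Trace insertions, counting only characters that open a new branch:
  "CTGTTT" → 6 new (C, T, G, T, T, T)
  "CTGTTTTTAAT" → prefix "CTGTTT" already present; 5 new (T, T, A, A, T)
  "GACATACAAT" → 10 new (G, A, C, A, T, A, C, A, A, T)
  "CGAGCAGC" → prefix "C" already present; 7 new (G, A, G, C, A, G, C)
  "CGAGGT" → prefix "CGAG" already present; 2 new (G, T)
  "CGAGCAAACT" → prefix "CGAGCA" already present; 4 new (A, A, C, T)
  "GAGG" → prefix "GA" already present; 2 new (G, G)
  "CCTACATCGTG" → prefix "C" already present; 10 new (C, T, A, C, A, T, C, G, T, G)
  "CCTACCTTTAT" → prefix "CCTAC" already present; 6 new (C, T, T, T, A, T)
  "CTATGAAG" → prefix "CT" already present; 6 new (A, T, G, A, A, G)
  "ATTCCACTTG" → 10 new (A, T, T, C, C, A, C, T, T, G)
  "CAAATGAACC" → prefix "C" already present; 9 new (A, A, A, T, G, A, A, C, C)
  "AAAAA" → prefix "A" already present; 4 new (A, A, A, A)
  "CGAGCAAGC" → prefix "CGAGCAA" already present; 2 new (G, C)
  "CCGT" → prefix "CC" already present; 2 new (G, T)
  "AAAA" → prefix "AAAA" already present; 0 new (none)
  "AAAAGGT" → prefix "AAAA" already present; 3 new (G, G, T)
  "CTGTTTTT" → prefix "CTGTTTTT" already present; 0 new (none)
  "CTTGCG" → prefix "CT" already present; 4 new (T, G, C, G)
  "CTATGAGAC" → prefix "CTATGA" already present; 3 new (G, A, C)
  "ACTCTCAGG" → prefix "A" already present; 8 new (C, T, C, T, C, A, G, G)
Total nodes = 6 + 5 + 10 + 7 + 2 + 4 + 2 + 10 + 6 + 6 + 10 + 9 + 4 + 2 + 2 + 0 + 3 + 0 + 4 + 3 + 8 = 103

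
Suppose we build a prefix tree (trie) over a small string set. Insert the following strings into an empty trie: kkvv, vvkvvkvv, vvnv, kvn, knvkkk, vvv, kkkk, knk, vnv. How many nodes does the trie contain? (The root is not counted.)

Count nodes per top-level branch (shared prefixes stored once):
  'k'-branch (kkkk, kkvv, knk, knvkkk, kvn): 14 nodes
  'v'-branch (vnv, vvkvvkvv, vvnv, vvv): 13 nodes
Sum: 27

27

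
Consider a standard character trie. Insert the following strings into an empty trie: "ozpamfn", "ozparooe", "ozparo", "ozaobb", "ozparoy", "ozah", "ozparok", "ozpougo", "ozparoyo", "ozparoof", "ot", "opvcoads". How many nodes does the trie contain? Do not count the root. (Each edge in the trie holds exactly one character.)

32

Trie structure (* marks end of a word):
(root)
└─ o
   ├─ p
   │  └─ v
   │     └─ c
   │        └─ o
   │           └─ a
   │              └─ d
   │                 └─ s *
   ├─ t *
   └─ z
      ├─ a
      │  ├─ h *
      │  └─ o
      │     └─ b
      │        └─ b *
      └─ p
         ├─ a
         │  ├─ m
         │  │  └─ f
         │  │     └─ n *
         │  └─ r
         │     └─ o *
         │        ├─ k *
         │        ├─ o
         │        │  ├─ e *
         │        │  └─ f *
         │        └─ y *
         │           └─ o *
         └─ o
            └─ u
               └─ g
                  └─ o *
Counting every labelled node above: 32.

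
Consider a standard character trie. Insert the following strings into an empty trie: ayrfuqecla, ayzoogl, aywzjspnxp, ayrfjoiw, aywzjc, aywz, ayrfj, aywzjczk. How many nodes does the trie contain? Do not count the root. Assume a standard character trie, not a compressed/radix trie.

30

Trie structure (* marks end of a word):
(root)
└─ a
   └─ y
      ├─ r
      │  └─ f
      │     ├─ j *
      │     │  └─ o
      │     │     └─ i
      │     │        └─ w *
      │     └─ u
      │        └─ q
      │           └─ e
      │              └─ c
      │                 └─ l
      │                    └─ a *
      ├─ w
      │  └─ z *
      │     └─ j
      │        ├─ c *
      │        │  └─ z
      │        │     └─ k *
      │        └─ s
      │           └─ p
      │              └─ n
      │                 └─ x
      │                    └─ p *
      └─ z
         └─ o
            └─ o
               └─ g
                  └─ l *
Counting every labelled node above: 30.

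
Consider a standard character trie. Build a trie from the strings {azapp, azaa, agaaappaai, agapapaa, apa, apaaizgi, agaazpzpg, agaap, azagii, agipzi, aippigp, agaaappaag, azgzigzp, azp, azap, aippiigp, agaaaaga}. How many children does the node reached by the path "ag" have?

2

Follow the path "ag" to its node, then look at its outgoing edges.
Distinct next characters after "ag": a, i.
That node has 2 child edges.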